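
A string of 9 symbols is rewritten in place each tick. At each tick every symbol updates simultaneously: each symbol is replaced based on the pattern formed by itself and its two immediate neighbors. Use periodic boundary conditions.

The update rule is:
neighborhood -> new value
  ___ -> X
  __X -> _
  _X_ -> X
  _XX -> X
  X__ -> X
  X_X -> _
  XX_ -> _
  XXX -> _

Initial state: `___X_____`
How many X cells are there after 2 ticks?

XX_XXXXXX
___X_____
count of X: 1

1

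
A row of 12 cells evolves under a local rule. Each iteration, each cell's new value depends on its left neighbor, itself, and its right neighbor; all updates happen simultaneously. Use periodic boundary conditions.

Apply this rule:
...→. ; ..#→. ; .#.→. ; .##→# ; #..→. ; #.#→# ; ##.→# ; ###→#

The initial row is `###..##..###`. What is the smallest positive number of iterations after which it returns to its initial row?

1

iteration 1: ###..##..###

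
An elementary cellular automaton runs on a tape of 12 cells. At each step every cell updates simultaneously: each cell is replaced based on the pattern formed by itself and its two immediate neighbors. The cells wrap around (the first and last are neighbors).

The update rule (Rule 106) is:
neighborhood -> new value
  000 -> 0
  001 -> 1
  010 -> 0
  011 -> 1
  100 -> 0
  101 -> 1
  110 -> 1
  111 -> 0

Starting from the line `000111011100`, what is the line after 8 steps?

001101110100
011111011000
110001111000
110011001001
010111010011
101101100111
111111101100
100000111101

100000111101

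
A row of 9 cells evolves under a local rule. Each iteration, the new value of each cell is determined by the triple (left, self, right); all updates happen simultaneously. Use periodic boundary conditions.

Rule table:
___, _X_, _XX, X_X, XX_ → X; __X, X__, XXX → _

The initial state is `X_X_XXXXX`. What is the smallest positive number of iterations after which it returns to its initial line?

XXXXX____
X___X_XX_
X_X_XXXXX

3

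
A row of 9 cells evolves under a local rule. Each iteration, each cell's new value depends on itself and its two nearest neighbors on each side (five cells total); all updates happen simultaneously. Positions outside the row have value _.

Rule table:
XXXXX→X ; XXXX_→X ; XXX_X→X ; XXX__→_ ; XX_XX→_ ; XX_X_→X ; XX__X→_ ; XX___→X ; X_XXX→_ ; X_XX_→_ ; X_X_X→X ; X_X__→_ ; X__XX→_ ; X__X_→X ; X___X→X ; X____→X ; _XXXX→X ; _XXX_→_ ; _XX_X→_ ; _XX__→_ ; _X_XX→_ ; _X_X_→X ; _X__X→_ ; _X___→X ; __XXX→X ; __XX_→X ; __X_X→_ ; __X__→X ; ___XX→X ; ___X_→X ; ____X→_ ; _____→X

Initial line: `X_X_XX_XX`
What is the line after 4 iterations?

XXXXXXX_X

_XX______
XX_XXXXXX
X___XXXX_
XXXXXXX_X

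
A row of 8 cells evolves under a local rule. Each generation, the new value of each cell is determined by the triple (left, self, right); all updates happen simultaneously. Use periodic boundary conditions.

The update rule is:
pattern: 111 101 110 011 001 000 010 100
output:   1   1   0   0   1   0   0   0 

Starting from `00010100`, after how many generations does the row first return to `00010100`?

8

00101000
01010000
10100000
01000001
10000010
00000101
00001010
00010100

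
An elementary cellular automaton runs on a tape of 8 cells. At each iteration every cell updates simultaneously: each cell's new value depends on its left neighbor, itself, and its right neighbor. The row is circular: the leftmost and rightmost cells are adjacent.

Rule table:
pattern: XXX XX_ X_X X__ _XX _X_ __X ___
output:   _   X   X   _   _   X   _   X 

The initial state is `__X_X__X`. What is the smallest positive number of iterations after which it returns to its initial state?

24

__XXX__X
____X__X
_XX_X__X
X_XXX__X
XX__X___
_X__X_X_
_X__XXX_
_X____X_
_X_XX_X_
_XX_XXX_
__XX__X_
X__X__X_
X__X__XX
X__X____
X__X_XX_
X__XX_XX
X___XX__
X_X__X__
XXX__X__
__X__X__
X_X__X_X
XXX__XX_
__X___XX
__X_X__X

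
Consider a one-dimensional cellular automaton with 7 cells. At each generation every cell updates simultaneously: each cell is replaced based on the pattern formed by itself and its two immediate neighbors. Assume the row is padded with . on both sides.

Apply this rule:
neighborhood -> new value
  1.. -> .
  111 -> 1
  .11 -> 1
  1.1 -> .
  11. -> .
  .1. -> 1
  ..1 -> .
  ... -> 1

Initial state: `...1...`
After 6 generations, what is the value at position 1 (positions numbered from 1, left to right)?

1

11.1.11
1..1.1.
1..1.1.  (fixed point — unchanged through generation 6)
position 1 holds 1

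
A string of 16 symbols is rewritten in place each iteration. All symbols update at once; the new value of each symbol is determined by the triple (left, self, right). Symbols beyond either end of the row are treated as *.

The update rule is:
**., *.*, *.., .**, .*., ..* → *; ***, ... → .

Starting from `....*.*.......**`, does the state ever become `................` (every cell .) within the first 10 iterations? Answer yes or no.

*..*****.....**.
****...**...****
...**.****.**...
*.*****..*****.*
***...****...***
..**.**..**.**..
****************
................
all cells are . at iteration 8

yes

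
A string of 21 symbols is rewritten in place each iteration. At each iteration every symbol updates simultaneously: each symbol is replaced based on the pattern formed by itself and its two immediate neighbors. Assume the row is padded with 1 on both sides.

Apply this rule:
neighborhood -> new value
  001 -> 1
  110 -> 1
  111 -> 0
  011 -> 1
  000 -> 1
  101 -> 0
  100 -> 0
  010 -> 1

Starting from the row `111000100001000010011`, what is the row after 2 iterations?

iteration 1: 001011101111011110110
iteration 2: 011010101001010010110

011010101001010010110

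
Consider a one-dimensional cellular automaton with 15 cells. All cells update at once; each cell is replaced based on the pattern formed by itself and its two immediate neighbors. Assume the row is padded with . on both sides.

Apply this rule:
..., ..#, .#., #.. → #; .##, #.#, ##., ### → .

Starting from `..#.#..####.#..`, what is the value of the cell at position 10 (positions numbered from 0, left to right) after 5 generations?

generation 1: ###.###.....###
generation 2: .......#####...
generation 3: #######.....###
generation 4: .......#####...  (repeats generation 2; period 2)
generation 5: #######.....###
position 10 holds .

.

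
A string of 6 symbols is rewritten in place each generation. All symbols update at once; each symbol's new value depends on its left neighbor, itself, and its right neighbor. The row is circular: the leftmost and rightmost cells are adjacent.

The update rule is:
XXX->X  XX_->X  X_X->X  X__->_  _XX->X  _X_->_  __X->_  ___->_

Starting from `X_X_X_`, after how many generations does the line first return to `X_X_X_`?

2

generation 1: _X_X_X
generation 2: X_X_X_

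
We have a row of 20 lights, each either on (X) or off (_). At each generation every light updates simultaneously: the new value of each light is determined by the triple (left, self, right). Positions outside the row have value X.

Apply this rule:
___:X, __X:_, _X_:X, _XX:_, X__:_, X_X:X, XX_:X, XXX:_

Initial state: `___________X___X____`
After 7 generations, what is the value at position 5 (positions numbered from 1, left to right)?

_

_XXXXXXXXX_X_X_X_XX_
X________XXXXXXXX_XX
X_XXXXXX________XX__
XX_____X_XXXXXX__X__
_X_XXX_XX_____X__X__
XXX__XX_X_XXX_X__X__
__X___XXXX__XXX__X__
position 5 holds _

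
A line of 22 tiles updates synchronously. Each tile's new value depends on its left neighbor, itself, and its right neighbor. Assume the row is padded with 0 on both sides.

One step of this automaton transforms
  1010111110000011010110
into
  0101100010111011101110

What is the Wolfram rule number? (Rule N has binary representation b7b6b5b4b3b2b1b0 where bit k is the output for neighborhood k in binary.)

position 5: 111 → 0  (bit 7 = 0)
position 8: 110 → 1  (bit 6 = 1)
position 1: 101 → 1  (bit 5 = 1)
position 9: 100 → 0  (bit 4 = 0)
position 4: 011 → 1  (bit 3 = 1)
position 0: 010 → 0  (bit 2 = 0)
position 13: 001 → 0  (bit 1 = 0)
position 10: 000 → 1  (bit 0 = 1)
bits b7..b0 = 01101001 = 105

105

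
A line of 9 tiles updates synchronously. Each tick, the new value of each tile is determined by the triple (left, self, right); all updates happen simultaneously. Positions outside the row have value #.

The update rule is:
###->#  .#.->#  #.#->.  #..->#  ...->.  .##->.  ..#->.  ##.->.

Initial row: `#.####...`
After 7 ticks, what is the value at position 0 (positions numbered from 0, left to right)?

...##.#..
#.....##.
.#.......
.##......
...#.....
#..##....
.#...#...
position 0 holds .

.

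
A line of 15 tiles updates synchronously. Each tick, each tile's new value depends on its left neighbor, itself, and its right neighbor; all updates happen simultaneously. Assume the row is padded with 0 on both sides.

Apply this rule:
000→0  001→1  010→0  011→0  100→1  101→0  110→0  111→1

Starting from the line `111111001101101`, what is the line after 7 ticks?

100011010001010

tick 1: 011110110000000
tick 2: 101100001000000
tick 3: 000010010100000
tick 4: 000101100010000
tick 5: 001000010101000
tick 6: 010100100000100
tick 7: 100011010001010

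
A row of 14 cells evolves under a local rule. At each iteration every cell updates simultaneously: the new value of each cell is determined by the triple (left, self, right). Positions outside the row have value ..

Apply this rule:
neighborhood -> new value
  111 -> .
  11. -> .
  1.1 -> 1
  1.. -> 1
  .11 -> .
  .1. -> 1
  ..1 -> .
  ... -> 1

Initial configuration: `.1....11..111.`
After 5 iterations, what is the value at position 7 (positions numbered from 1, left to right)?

1

iteration 1: .1111...1....1
iteration 2: .....11.1111.1
iteration 3: 1111...1....11
iteration 4: ....11.1111...
iteration 5: 111...1....111
position 7 holds 1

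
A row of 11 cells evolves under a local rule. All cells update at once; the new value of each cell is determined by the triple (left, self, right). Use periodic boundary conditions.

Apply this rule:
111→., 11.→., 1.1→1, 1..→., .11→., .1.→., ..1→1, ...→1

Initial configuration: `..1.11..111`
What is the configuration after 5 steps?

..1..1...1.

step 1: .1.1...1...
step 2: 1.1..11..11
step 3: .1..1...1..
step 4: 1..1..11..1
step 5: ..1..1...1.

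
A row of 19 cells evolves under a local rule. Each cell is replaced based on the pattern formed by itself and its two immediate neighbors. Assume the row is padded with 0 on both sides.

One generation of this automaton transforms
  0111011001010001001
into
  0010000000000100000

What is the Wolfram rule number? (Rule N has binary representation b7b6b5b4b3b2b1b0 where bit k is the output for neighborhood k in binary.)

position 2: 111 → 1  (bit 7 = 1)
position 3: 110 → 0  (bit 6 = 0)
position 4: 101 → 0  (bit 5 = 0)
position 7: 100 → 0  (bit 4 = 0)
position 1: 011 → 0  (bit 3 = 0)
position 9: 010 → 0  (bit 2 = 0)
position 0: 001 → 0  (bit 1 = 0)
position 13: 000 → 1  (bit 0 = 1)
bits b7..b0 = 10000001 = 129

129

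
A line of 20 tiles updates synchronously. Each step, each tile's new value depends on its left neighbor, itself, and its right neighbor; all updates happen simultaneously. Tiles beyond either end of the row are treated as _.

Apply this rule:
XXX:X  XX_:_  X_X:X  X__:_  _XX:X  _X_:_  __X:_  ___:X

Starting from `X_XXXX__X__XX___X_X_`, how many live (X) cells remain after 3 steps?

_XXXX______X__X__X__
_XXX__XXXX_________X
_XX___XXX__XXXXXXX__
count of X: 12

12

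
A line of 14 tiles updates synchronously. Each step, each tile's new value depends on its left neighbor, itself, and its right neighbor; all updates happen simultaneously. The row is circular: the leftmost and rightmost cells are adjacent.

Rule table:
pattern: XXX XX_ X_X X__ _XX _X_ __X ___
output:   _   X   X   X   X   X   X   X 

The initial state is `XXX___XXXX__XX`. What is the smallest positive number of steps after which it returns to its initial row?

__XXXXX__XXXX_
XXX___XXXX__XX

2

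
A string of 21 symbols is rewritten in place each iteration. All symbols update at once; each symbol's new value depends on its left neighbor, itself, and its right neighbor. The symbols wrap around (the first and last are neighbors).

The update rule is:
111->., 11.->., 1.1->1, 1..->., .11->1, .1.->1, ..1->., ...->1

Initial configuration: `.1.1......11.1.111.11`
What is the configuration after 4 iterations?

..111..111.11.1..11..

iteration 1: 1111.1111.1.1111..11.
iteration 2: 1...11...1111.....1.1
iteration 3: ..1.1..1.1....111.111
iteration 4: ..111..111.11.1..11..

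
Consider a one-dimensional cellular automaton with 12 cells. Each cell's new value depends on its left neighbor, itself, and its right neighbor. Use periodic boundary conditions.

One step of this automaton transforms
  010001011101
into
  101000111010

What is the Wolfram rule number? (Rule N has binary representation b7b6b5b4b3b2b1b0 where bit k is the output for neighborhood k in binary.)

184

position 8: 111 → 1  (bit 7 = 1)
position 9: 110 → 0  (bit 6 = 0)
position 0: 101 → 1  (bit 5 = 1)
position 2: 100 → 1  (bit 4 = 1)
position 7: 011 → 1  (bit 3 = 1)
position 1: 010 → 0  (bit 2 = 0)
position 4: 001 → 0  (bit 1 = 0)
position 3: 000 → 0  (bit 0 = 0)
bits b7..b0 = 10111000 = 184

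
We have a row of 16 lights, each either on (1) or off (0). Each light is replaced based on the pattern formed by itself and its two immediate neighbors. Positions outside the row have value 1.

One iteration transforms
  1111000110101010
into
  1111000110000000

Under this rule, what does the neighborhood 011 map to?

At position 7 the neighborhood is 011; the next row has 1 there.

1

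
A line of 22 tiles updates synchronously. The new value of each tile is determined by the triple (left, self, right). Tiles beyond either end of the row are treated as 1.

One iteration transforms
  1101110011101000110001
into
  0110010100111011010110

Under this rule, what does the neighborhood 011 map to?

0

At position 3 the neighborhood is 011; the next row has 0 there.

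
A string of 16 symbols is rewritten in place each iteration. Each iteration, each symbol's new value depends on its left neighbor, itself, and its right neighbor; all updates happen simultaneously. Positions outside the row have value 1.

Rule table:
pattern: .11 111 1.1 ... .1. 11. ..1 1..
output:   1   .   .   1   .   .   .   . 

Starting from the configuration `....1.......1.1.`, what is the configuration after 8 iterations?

.11...11111.....
.1..1.1.....111.
........111.1...
.111111.1.....1.
.1........111...
...111111.1...1.
.1.1........1...
.....111111...1.

.....111111...1.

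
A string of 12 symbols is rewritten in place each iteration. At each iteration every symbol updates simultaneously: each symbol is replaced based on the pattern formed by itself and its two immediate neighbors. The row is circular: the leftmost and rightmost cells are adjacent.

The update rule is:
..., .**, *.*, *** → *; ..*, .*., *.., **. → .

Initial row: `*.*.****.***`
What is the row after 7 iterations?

*.****.*.***

.*.****.****
*.****.****.
.****.****.*
****.****.*.
***.****.*.*
**.****.*.**
*.****.*.***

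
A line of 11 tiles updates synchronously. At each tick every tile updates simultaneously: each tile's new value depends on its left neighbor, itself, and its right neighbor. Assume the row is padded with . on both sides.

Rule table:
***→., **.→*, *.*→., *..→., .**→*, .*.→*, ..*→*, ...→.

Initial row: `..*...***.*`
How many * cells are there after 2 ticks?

8

.**..**.*.*
***.***.*.*
count of *: 8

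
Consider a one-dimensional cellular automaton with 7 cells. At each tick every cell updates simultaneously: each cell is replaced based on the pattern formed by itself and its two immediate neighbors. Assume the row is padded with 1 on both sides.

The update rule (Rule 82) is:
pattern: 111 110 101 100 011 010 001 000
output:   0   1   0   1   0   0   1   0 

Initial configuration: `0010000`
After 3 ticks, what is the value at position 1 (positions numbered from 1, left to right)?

0

1101001
0100110
0011010
position 1 holds 0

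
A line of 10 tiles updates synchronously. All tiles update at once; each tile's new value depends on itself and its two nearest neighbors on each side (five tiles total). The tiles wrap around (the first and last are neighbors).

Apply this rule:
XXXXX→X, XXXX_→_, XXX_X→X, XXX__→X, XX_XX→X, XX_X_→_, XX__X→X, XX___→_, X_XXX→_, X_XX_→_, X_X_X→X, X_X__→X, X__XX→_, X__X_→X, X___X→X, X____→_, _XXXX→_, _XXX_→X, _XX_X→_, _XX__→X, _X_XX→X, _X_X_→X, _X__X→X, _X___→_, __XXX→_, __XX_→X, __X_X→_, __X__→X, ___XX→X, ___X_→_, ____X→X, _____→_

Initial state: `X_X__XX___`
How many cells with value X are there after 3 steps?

_XXX_XX_X_
__XXX___XX
X__XX_XXXX
count of X: 7

7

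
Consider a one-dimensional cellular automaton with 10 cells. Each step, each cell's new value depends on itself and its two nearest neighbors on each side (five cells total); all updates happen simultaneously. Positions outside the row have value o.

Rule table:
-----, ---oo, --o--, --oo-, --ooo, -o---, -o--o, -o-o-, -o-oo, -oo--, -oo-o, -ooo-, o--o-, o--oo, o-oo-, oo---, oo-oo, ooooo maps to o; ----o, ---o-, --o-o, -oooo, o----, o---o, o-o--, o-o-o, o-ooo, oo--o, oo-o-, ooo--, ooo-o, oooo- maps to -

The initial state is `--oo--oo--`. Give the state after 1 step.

-ooo-ooo-o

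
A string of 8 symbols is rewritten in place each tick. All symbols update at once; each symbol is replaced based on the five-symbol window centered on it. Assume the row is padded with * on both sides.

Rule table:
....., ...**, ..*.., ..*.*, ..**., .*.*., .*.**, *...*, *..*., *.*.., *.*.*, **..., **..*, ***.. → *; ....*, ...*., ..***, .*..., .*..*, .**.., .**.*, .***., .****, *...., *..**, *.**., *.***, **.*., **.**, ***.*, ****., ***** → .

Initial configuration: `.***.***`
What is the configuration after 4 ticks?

tick 1: ........
tick 2: *.****.*
tick 3: ........  (repeats tick 1; period 2)
tick 4: *.****.*

*.****.*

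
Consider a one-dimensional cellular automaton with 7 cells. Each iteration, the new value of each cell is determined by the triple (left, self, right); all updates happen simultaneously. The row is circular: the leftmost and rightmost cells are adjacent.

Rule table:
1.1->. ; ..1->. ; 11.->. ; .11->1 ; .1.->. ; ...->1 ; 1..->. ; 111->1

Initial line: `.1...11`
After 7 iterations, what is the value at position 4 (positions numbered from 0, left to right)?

1

...1.1.
11.....
1..111.
...11..
11.1..1
1.....1
..111.1
position 4 holds 1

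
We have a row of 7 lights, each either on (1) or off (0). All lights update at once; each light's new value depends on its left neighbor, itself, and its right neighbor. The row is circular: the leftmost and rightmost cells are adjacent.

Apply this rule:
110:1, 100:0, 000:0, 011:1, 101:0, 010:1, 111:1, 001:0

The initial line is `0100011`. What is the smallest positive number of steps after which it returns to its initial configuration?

step 1: 0100011

1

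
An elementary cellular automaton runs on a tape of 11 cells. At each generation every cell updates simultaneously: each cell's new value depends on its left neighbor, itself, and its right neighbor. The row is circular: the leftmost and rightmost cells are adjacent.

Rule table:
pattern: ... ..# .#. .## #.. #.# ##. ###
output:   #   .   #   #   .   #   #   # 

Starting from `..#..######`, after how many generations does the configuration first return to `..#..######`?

..#..######

1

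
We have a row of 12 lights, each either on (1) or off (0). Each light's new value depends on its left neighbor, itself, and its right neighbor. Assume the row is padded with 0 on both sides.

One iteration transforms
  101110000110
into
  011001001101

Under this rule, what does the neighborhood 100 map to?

1

At position 5 the neighborhood is 100; the next row has 1 there.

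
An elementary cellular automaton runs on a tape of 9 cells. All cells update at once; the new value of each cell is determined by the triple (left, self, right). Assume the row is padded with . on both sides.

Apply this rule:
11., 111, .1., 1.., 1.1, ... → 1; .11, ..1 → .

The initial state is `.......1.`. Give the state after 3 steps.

..1111111

111111.11
.111111.1
..1111111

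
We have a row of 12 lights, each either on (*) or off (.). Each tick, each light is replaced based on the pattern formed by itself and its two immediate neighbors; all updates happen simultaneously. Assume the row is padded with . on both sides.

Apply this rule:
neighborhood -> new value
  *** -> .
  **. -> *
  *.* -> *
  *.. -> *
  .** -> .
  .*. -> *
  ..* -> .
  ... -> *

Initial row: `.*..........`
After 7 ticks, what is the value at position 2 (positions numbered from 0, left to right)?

*

.***********
...........*
**********.*
.........***
********...*
.......***.*
******...***
position 2 holds *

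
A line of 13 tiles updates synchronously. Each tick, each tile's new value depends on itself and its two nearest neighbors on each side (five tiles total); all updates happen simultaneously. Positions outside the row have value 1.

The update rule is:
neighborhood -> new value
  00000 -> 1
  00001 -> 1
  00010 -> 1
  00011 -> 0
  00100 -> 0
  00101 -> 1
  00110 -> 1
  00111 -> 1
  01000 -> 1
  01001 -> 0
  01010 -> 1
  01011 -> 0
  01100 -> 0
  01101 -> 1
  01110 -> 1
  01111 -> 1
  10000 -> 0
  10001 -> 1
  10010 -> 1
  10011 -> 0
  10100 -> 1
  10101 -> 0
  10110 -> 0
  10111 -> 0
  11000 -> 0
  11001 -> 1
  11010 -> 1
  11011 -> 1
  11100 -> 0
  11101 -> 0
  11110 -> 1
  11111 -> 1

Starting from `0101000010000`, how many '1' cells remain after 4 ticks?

1011101101010
0101010110100
1010100011100
0101111011010
count of 1: 8

8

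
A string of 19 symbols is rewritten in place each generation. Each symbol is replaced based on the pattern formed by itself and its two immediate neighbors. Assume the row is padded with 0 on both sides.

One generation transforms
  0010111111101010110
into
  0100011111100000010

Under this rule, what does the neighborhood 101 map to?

At position 3 the neighborhood is 101; the next row has 0 there.

0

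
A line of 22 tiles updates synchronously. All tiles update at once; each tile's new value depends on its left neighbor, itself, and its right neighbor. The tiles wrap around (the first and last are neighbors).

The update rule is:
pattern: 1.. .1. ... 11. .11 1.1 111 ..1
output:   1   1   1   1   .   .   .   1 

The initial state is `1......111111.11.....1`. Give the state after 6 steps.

....111111111.........

1111111.....1..111111.
......111111111.....1.
111111........11111111
.....111111111........
11111........111111111
....111111111.........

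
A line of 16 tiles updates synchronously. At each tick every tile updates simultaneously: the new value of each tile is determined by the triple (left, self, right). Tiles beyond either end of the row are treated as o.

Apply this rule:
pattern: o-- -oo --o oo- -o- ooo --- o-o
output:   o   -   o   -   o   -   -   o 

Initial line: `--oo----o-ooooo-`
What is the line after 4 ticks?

--o---ooo---o---

tick 1: oo--o--ooo-----o
tick 2: --ooooo---o---o-
tick 3: oo-----o-ooo-ooo
tick 4: --o---ooo---o---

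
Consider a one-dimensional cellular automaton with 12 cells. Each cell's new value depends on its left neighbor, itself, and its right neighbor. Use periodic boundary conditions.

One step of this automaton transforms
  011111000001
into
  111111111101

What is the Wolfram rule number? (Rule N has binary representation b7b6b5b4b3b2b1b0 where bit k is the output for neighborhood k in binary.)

253

position 2: 111 → 1  (bit 7 = 1)
position 5: 110 → 1  (bit 6 = 1)
position 0: 101 → 1  (bit 5 = 1)
position 6: 100 → 1  (bit 4 = 1)
position 1: 011 → 1  (bit 3 = 1)
position 11: 010 → 1  (bit 2 = 1)
position 10: 001 → 0  (bit 1 = 0)
position 7: 000 → 1  (bit 0 = 1)
bits b7..b0 = 11111101 = 253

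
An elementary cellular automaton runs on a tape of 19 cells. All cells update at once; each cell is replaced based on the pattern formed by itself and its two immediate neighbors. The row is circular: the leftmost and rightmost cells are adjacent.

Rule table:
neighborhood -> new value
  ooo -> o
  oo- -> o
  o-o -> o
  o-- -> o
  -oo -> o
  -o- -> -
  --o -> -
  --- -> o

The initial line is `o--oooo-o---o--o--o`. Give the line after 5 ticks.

oo-ooooo-oo--o--o-o
oooooooooooo--o--oo
ooooooooooooo--o-oo
oooooooooooooo--ooo
ooooooooooooooo-ooo

ooooooooooooooo-ooo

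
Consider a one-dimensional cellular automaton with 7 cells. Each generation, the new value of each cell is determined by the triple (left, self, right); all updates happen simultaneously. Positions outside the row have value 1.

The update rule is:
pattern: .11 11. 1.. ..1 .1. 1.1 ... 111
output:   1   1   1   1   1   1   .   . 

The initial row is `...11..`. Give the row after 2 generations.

111....

1.11111
111....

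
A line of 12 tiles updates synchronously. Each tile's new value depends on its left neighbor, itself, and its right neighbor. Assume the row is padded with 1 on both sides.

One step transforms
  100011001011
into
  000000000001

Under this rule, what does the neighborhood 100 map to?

At position 1 the neighborhood is 100; the next row has 0 there.

0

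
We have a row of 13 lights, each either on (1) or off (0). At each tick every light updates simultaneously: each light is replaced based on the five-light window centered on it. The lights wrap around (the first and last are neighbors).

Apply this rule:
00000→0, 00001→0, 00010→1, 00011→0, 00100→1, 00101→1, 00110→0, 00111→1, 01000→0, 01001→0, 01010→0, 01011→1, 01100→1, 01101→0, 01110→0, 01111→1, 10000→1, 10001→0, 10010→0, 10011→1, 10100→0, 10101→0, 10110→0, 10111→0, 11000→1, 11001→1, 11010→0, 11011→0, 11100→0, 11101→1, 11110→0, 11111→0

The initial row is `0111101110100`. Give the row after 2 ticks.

0110100010000
0000000110100

0000000110100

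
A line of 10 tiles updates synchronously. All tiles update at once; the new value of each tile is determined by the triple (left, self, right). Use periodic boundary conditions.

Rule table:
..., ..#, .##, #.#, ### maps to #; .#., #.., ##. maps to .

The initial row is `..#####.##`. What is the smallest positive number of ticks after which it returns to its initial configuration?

.#####.##.
#####.##..
####.##..#
###.##..##
##.##..###
#.##..####
.##..#####
##..#####.
#..#####.#
..#####.##

10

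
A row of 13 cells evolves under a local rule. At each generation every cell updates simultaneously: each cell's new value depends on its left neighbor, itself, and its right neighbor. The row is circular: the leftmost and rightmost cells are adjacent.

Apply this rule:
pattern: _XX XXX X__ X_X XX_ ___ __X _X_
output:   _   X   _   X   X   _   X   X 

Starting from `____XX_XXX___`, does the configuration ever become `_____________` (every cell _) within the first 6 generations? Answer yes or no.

___X_XX_XX___
__XXX_XX_X___
_X_XXX_XXX___
XXX_XXX_XX___
_XXX_XXX_X__X
X_XXX_XXXX_XX
generation 6 is X_XXX_XXXX_XX, still not uniform _

no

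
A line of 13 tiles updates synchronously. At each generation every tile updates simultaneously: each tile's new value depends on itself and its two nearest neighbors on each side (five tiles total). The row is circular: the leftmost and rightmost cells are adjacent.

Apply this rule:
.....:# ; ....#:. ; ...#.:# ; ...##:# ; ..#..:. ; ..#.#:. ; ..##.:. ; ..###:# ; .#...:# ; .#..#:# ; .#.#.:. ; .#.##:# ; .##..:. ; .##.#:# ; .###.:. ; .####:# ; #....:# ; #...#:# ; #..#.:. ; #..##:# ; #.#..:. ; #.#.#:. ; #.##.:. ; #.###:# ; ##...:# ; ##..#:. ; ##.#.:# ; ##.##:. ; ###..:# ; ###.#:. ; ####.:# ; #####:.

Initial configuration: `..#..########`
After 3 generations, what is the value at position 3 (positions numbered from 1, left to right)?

.

...####....##
#########.#..
##.....#.#.##
position 3 holds .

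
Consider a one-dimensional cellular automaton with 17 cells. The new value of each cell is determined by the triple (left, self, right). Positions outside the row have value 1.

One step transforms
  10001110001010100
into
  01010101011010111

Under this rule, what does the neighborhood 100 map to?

1

At position 1 the neighborhood is 100; the next row has 1 there.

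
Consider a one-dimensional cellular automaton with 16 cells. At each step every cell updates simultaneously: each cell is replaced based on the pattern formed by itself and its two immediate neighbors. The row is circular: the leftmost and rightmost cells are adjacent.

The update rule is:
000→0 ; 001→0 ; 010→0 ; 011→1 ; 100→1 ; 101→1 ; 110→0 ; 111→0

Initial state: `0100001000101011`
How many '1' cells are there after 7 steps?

1010000100010110
0101000010001101
1010100001001010
0101010000100101
1010101000010010
0101010100001001
1010101010000100
count of 1: 6

6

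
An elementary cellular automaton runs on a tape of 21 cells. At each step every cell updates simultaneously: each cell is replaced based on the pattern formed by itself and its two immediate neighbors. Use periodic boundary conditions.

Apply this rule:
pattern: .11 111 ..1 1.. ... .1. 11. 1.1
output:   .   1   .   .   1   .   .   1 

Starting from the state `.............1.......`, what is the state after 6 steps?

111111111111...111111
11111111111..1..11111
1111111111.......1111
111111111..11111..111
11111111....111....11
1111111..11..1..11..1

1111111..11..1..11..1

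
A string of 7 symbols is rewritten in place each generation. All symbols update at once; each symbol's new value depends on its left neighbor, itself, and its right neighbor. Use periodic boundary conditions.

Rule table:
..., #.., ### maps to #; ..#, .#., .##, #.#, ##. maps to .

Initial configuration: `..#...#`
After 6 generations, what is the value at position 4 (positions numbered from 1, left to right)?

generation 1: #..##..
generation 2: .#...#.
generation 3: ..##..#
generation 4: #...#..
generation 5: .##..#.
generation 6: ...#..#
position 4 holds #

#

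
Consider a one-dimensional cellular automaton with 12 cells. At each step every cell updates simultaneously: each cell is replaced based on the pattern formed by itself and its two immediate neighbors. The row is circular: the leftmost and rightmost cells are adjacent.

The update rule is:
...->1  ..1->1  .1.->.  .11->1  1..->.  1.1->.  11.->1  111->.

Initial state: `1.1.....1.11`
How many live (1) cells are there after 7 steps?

7

1...1111..1.
..111..1.1..
111.1.1....1
..1.....1111
.1..11111..1
...11...1.1.
11111.11....
count of 1: 7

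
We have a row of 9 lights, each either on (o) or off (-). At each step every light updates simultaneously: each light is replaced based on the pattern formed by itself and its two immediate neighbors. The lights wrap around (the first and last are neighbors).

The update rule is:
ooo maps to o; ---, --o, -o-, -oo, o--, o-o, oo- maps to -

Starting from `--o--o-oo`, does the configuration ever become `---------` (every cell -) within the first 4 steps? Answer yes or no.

yes

---------
all cells are - at step 1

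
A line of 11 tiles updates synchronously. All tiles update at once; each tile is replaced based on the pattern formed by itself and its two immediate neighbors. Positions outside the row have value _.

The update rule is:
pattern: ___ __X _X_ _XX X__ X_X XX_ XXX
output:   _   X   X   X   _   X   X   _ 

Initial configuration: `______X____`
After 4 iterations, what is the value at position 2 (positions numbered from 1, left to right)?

_

iteration 1: _____XX____
iteration 2: ____XXX____
iteration 3: ___XX_X____
iteration 4: __XXXXX____
position 2 holds _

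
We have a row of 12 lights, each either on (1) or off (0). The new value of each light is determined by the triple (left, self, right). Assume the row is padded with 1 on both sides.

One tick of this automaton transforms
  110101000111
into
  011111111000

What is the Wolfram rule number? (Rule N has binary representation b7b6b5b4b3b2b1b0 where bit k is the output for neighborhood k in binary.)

119

position 0: 111 → 0  (bit 7 = 0)
position 1: 110 → 1  (bit 6 = 1)
position 2: 101 → 1  (bit 5 = 1)
position 6: 100 → 1  (bit 4 = 1)
position 9: 011 → 0  (bit 3 = 0)
position 3: 010 → 1  (bit 2 = 1)
position 8: 001 → 1  (bit 1 = 1)
position 7: 000 → 1  (bit 0 = 1)
bits b7..b0 = 01110111 = 119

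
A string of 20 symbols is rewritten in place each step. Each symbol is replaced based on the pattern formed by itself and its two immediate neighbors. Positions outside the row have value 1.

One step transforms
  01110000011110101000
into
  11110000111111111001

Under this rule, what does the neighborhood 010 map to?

1

At position 14 the neighborhood is 010; the next row has 1 there.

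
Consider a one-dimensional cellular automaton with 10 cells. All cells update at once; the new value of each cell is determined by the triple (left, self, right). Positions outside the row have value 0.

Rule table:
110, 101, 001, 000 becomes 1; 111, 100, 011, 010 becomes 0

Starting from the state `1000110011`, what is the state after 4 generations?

0011010101
1101101010
0110110100
1011011001

1011011001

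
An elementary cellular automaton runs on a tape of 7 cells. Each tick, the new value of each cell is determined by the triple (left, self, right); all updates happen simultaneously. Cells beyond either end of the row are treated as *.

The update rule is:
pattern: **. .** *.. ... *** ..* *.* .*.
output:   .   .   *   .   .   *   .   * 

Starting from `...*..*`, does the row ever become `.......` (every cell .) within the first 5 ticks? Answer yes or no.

yes

*.****.
.......
all cells are . at tick 2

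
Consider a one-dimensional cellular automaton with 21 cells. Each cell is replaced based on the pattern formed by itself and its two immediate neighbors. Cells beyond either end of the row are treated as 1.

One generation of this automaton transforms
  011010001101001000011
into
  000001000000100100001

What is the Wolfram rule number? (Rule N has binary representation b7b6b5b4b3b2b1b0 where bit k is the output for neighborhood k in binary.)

144

position 20: 111 → 1  (bit 7 = 1)
position 2: 110 → 0  (bit 6 = 0)
position 0: 101 → 0  (bit 5 = 0)
position 5: 100 → 1  (bit 4 = 1)
position 1: 011 → 0  (bit 3 = 0)
position 4: 010 → 0  (bit 2 = 0)
position 7: 001 → 0  (bit 1 = 0)
position 6: 000 → 0  (bit 0 = 0)
bits b7..b0 = 10010000 = 144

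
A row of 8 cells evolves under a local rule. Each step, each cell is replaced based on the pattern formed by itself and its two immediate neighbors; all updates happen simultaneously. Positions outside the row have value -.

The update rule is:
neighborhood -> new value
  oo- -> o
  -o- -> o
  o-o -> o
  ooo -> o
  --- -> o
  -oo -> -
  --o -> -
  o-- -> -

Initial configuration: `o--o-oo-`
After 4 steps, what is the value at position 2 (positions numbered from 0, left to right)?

o

o--oo-o-
o---ooo-
o-o--oo-
ooo---o-
position 2 holds o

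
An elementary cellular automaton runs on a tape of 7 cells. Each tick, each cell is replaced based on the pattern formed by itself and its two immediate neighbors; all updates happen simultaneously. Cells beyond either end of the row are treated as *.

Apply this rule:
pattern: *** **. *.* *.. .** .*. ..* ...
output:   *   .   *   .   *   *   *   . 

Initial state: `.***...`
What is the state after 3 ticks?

***...*
**...**
*...***

*...***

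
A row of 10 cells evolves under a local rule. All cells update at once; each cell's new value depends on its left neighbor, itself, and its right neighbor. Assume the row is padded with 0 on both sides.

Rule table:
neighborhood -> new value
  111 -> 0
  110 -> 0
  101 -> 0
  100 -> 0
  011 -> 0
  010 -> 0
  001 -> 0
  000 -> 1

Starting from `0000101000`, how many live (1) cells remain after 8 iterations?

3

1110000011
0000111000
1110000011  (repeats iteration 1; period 2)
iteration 8: 0000111000
count of 1: 3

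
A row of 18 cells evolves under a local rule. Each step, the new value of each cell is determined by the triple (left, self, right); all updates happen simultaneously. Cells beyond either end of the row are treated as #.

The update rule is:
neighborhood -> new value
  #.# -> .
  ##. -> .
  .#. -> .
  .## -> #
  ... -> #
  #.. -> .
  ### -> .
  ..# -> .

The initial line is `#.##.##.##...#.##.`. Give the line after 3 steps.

.###########...##.

..#..#..#..#...#..
.............#....
.###########...##.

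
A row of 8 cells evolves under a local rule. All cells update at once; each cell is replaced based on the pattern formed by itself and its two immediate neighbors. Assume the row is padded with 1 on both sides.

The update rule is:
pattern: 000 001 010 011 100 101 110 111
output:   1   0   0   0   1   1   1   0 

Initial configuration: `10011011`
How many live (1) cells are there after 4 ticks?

11001100
01100110
10110011
11011000
count of 1: 4

4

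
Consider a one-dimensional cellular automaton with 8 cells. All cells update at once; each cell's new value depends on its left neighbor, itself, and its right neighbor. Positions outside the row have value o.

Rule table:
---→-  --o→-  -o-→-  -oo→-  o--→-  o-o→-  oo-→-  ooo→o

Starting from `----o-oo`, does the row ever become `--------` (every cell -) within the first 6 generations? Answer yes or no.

yes

-------o
--------
all cells are - at generation 2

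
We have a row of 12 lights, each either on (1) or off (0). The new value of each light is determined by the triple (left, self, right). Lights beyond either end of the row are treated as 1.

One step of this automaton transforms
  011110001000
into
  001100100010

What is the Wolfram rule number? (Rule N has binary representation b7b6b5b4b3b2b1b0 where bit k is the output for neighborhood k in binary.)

129

position 2: 111 → 1  (bit 7 = 1)
position 4: 110 → 0  (bit 6 = 0)
position 0: 101 → 0  (bit 5 = 0)
position 5: 100 → 0  (bit 4 = 0)
position 1: 011 → 0  (bit 3 = 0)
position 8: 010 → 0  (bit 2 = 0)
position 7: 001 → 0  (bit 1 = 0)
position 6: 000 → 1  (bit 0 = 1)
bits b7..b0 = 10000001 = 129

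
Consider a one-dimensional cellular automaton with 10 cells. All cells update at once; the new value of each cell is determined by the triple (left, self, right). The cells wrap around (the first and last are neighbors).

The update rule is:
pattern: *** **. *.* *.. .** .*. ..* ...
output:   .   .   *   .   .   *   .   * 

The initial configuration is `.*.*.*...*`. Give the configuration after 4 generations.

......***.

generation 1: ******.*.*
generation 2: ......***.
generation 3: *****.....
generation 4: ......***.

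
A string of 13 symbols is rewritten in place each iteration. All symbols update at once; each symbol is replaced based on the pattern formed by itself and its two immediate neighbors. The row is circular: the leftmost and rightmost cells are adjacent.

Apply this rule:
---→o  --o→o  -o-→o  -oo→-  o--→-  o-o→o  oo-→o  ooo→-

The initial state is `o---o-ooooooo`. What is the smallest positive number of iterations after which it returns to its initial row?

26

iteration 1: o-oooo-------
iteration 2: oo---o-oooooo
iteration 3: -o-oooo------
iteration 4: ooo---o-ooooo
iteration 5: --o-oooo-----
iteration 6: oooo---o-oooo
iteration 7: ---o-oooo----
iteration 8: ooooo---o-ooo
iteration 9: ----o-oooo---
iteration 10: oooooo---o-oo
iteration 11: -----o-oooo--
iteration 12: ooooooo---o-o
iteration 13: ------o-oooo-
iteration 14: oooooooo---o-
iteration 15: -------o-oooo
iteration 16: -oooooooo---o
iteration 17: o-------o-ooo
iteration 18: o-oooooooo---
iteration 19: oo-------o-oo
iteration 20: -o-oooooooo--
iteration 21: ooo-------o-o
iteration 22: --o-oooooooo-
iteration 23: oooo-------o-
iteration 24: ---o-oooooooo
iteration 25: -oooo-------o
iteration 26: o---o-ooooooo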